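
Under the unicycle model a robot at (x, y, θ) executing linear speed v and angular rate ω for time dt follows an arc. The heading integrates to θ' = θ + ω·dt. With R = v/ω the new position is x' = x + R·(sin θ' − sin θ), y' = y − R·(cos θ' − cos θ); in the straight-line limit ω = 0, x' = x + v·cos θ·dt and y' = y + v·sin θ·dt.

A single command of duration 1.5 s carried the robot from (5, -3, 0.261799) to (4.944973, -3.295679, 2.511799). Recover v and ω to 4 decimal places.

Δθ = 2.511799 − 0.261799 = 2.250000
ω = Δθ/dt = 2.250000/1.5 = 1.5000
R = −Δy/(cos θ' − cos θ) = -0.1667
v = R·ω = -0.1667·1.5000 = -0.2500

v = -0.2500, ω = 1.5000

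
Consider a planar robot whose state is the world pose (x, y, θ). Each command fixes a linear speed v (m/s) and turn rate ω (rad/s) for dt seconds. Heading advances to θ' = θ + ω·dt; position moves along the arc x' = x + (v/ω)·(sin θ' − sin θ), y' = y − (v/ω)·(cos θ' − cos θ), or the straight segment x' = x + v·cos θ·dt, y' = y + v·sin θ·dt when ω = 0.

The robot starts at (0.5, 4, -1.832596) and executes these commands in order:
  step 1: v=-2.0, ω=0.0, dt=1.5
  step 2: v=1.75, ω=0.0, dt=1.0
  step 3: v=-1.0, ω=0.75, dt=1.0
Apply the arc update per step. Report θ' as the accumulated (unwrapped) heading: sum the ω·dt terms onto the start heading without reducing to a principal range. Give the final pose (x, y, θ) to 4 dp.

step 1: θ'=-1.8326 (straight) → pose (1.2765, 6.8978, -1.8326)
step 2: θ'=-1.8326 (straight) → pose (0.8235, 5.2074, -1.8326)
step 3: θ'=-1.0826 (R=-1.3333) → pose (0.7132, 6.1779, -1.0826)

(0.7132, 6.1779, -1.0826)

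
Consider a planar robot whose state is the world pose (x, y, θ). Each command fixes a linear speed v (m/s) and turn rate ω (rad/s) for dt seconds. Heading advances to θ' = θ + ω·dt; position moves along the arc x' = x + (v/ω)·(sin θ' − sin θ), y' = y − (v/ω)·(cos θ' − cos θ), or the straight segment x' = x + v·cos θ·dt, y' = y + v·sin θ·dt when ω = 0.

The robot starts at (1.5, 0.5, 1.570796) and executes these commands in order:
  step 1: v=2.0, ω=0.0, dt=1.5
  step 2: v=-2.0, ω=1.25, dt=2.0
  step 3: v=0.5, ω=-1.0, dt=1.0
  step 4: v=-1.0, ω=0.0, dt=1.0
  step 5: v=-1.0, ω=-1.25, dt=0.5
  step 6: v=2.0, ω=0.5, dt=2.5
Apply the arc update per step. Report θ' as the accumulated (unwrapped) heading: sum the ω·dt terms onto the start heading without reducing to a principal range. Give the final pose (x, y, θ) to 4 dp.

(0.7305, 2.4193, 3.6958)

step 1: θ'=1.5708 (straight) → pose (1.5000, 3.5000, 1.5708)
step 2: θ'=4.0708 (R=-1.6000) → pose (4.3818, 2.5424, 4.0708)
step 3: θ'=3.0708 (R=-0.5000) → pose (3.9459, 2.3429, 3.0708)
step 4: θ'=3.0708 (straight) → pose (4.9434, 2.2722, 3.0708)
step 5: θ'=2.4458 (R=0.8000) → pose (5.3996, 2.0882, 2.4458)
step 6: θ'=3.6958 (R=4.0000) → pose (0.7305, 2.4193, 3.6958)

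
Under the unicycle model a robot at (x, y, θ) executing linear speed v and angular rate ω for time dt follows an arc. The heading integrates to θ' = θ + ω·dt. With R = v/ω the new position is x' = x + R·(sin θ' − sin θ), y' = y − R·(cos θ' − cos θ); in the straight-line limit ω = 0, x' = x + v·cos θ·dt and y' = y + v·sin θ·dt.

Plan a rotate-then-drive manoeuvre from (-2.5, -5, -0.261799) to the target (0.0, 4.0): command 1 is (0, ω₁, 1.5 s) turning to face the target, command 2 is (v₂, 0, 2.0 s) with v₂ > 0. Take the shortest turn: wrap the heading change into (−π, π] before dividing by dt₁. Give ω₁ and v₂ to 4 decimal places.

heading to target = atan2(4−-5, 0−-2.5) = 1.2998
Δθ = wrap(1.2998 − -0.2618) = 1.5616; ω₁ = Δθ/dt₁ = 1.0411
distance = √((0−-2.5)² + (4−-5)²) = 9.3408; v₂ = distance/dt₂ = 4.6704

ω₁ = 1.0411, v₂ = 4.6704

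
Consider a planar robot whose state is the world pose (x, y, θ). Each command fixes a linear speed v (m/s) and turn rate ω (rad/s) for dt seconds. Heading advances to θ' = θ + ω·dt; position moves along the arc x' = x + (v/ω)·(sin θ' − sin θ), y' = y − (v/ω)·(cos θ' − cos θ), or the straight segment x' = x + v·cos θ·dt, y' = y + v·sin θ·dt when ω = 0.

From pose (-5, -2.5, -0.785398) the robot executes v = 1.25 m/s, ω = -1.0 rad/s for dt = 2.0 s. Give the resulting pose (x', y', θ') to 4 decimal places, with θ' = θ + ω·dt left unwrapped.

θ' = -0.7854 + -1.0·2.0 = -2.7854
R = v/ω = 1.25/-1.0 = -1.2500
x' = -5 + -1.2500·(sin -2.7854 − sin -0.7854) = -5.4480
y' = -2.5 − -1.2500·(cos -2.7854 − cos -0.7854) = -4.5554

(-5.4480, -4.5554, -2.7854)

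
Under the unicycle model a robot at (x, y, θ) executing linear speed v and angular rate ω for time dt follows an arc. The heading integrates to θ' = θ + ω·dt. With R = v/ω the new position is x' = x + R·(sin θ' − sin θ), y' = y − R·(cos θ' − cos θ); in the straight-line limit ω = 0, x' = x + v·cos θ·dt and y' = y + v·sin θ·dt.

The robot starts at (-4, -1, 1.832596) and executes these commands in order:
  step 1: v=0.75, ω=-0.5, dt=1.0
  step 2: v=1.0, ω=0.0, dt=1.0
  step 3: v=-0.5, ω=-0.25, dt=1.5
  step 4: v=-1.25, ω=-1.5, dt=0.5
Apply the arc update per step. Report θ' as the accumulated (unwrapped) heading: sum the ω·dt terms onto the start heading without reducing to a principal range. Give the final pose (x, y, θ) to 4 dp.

step 1: θ'=1.3326 (R=-1.5000) → pose (-4.0088, -0.2578, 1.3326)
step 2: θ'=1.3326 (straight) → pose (-3.7728, 0.7139, 1.3326)
step 3: θ'=0.9576 (R=2.0000) → pose (-4.0807, 0.0349, 0.9576)
step 4: θ'=0.2076 (R=0.8333) → pose (-4.5905, -0.3010, 0.2076)

(-4.5905, -0.3010, 0.2076)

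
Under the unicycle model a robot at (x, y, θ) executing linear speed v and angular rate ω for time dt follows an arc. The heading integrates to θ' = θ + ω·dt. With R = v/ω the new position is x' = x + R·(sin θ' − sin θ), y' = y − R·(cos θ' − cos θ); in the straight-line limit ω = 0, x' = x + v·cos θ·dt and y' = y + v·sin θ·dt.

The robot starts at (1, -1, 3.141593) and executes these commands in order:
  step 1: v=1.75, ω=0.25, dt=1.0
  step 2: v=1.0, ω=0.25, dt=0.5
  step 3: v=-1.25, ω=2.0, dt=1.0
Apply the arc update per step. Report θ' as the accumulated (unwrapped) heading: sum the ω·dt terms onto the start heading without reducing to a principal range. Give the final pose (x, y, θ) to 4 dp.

(-1.0027, -0.3395, 5.5166)

step 1: θ'=3.3916 (R=7.0000) → pose (-0.7318, -1.2176, 3.3916)
step 2: θ'=3.5166 (R=4.0000) → pose (-1.2073, -1.3712, 3.5166)
step 3: θ'=5.5166 (R=-0.6250) → pose (-1.0027, -0.3395, 5.5166)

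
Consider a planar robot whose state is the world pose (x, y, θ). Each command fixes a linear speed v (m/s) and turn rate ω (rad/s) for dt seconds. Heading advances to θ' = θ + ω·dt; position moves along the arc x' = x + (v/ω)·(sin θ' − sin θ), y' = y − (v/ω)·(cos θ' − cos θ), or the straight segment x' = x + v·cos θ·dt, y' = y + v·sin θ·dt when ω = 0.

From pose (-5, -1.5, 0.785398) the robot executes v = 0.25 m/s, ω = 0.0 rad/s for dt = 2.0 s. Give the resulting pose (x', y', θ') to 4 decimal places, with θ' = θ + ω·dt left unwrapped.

θ' = 0.7854 + 0.0·2.0 = 0.7854
ω = 0 → straight: x' = -5 + 0.25·cos(0.7854)·2.0 = -4.6464
y' = -1.5 + 0.25·sin(0.7854)·2.0 = -1.1464

(-4.6464, -1.1464, 0.7854)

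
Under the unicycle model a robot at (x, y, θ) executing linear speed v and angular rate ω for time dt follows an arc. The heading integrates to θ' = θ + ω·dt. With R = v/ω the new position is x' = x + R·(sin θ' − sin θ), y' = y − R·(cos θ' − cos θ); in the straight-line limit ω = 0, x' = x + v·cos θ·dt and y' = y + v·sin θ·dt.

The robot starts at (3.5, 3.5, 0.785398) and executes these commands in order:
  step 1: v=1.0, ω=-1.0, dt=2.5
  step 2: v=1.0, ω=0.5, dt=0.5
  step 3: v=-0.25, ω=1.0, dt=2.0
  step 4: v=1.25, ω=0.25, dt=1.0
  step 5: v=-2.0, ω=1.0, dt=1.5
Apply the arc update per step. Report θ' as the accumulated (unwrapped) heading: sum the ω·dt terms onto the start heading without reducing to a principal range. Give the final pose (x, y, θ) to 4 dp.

step 1: θ'=-1.7146 (R=-1.0000) → pose (5.1968, 2.6496, -1.7146)
step 2: θ'=-1.4646 (R=2.0000) → pose (5.1874, 2.1510, -1.4646)
step 3: θ'=0.5354 (R=-0.2500) → pose (4.8113, 2.3395, 0.5354)
step 4: θ'=0.7854 (R=5.0000) → pose (5.7959, 3.1043, 0.7854)
step 5: θ'=2.2854 (R=-2.0000) → pose (5.6994, 0.3794, 2.2854)

(5.6994, 0.3794, 2.2854)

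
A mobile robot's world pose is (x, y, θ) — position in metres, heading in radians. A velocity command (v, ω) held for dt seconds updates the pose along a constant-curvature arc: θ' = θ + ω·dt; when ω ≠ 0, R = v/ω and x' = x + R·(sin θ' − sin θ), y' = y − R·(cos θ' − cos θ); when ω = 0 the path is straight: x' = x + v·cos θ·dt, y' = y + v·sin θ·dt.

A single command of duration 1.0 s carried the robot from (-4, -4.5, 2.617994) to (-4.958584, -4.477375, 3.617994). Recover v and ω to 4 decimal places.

Δθ = 3.617994 − 2.617994 = 1.000000
ω = Δθ/dt = 1.000000/1.0 = 1.0000
R = Δx/(sin θ' − sin θ) = 1.0000
v = R·ω = 1.0000·1.0000 = 1.0000

v = 1.0000, ω = 1.0000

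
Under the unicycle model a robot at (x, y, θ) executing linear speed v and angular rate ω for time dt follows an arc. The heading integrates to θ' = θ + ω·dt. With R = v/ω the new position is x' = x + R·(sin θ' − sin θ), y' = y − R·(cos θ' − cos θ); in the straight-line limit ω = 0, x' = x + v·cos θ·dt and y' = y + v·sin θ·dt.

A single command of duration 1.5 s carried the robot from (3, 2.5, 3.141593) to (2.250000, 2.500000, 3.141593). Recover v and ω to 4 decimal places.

v = 0.5000, ω = 0.0000

Δθ = 3.141593 − 3.141593 = 0.000000
ω = Δθ/dt = 0.000000/1.5 = 0.0000
ω = 0 → v = (Δx·cos θ + Δy·sin θ)/dt = 0.5000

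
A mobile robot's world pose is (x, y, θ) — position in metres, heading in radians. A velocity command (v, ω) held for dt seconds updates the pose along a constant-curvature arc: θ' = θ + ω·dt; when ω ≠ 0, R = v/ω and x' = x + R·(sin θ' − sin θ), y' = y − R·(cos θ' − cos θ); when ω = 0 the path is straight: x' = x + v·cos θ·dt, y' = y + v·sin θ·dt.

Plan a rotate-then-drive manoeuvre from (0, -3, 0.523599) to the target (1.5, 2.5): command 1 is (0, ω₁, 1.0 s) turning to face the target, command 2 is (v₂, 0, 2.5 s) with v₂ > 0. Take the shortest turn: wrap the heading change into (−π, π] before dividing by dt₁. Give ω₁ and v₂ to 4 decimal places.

heading to target = atan2(2.5−-3, 1.5−0) = 1.3045
Δθ = wrap(1.3045 − 0.5236) = 0.7809; ω₁ = Δθ/dt₁ = 0.7809
distance = √((1.5−0)² + (2.5−-3)²) = 5.7009; v₂ = distance/dt₂ = 2.2804

ω₁ = 0.7809, v₂ = 2.2804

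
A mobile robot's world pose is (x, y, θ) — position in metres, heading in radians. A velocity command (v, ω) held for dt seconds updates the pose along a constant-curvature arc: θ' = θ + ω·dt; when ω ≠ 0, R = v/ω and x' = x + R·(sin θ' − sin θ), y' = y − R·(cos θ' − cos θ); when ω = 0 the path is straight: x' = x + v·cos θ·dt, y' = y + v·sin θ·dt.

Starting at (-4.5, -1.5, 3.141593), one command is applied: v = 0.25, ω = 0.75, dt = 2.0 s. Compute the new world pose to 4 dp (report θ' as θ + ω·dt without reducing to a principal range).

θ' = 3.1416 + 0.75·2.0 = 4.6416
R = v/ω = 0.25/0.75 = 0.3333
x' = -4.5 + 0.3333·(sin 4.6416 − sin 3.1416) = -4.8325
y' = -1.5 − 0.3333·(cos 4.6416 − cos 3.1416) = -1.8098

(-4.8325, -1.8098, 4.6416)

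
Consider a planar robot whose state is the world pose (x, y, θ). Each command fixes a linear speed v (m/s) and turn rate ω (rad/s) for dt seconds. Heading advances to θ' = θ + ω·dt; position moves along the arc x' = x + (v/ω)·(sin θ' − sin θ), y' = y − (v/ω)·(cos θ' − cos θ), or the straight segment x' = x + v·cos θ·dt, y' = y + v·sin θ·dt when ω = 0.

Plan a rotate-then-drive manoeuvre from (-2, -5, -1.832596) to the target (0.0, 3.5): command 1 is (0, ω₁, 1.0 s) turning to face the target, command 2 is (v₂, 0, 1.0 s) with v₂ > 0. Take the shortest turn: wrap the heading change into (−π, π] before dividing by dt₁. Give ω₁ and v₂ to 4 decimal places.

ω₁ = -3.1109, v₂ = 8.7321

heading to target = atan2(3.5−-5, 0−-2) = 1.3397
Δθ = wrap(1.3397 − -1.8326) = -3.1109; ω₁ = Δθ/dt₁ = -3.1109
distance = √((0−-2)² + (3.5−-5)²) = 8.7321; v₂ = distance/dt₂ = 8.7321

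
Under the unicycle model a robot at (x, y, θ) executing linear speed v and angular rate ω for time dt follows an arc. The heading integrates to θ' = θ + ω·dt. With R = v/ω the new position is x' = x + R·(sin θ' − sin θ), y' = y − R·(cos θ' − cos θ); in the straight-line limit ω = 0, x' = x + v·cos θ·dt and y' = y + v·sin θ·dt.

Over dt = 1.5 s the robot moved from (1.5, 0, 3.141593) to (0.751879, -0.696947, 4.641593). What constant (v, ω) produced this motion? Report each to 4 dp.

Δθ = 4.641593 − 3.141593 = 1.500000
ω = Δθ/dt = 1.500000/1.5 = 1.0000
R = Δx/(sin θ' − sin θ) = 0.7500
v = R·ω = 0.7500·1.0000 = 0.7500

v = 0.7500, ω = 1.0000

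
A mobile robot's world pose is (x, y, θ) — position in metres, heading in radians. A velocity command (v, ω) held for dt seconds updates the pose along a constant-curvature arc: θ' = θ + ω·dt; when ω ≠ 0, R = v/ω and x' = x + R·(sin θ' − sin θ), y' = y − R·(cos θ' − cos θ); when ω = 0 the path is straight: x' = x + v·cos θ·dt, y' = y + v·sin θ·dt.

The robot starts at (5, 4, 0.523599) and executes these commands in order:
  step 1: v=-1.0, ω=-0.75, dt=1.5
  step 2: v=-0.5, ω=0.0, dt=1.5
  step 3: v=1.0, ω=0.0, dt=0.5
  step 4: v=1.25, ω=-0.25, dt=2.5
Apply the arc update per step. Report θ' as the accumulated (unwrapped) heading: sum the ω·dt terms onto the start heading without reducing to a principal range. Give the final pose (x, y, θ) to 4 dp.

(5.2502, 1.7622, -1.2264)

step 1: θ'=-0.6014 (R=1.3333) → pose (3.5789, 4.0553, -0.6014)
step 2: θ'=-0.6014 (straight) → pose (2.9605, 4.4797, -0.6014)
step 3: θ'=-0.6014 (straight) → pose (3.3728, 4.1968, -0.6014)
step 4: θ'=-1.2264 (R=-5.0000) → pose (5.2502, 1.7622, -1.2264)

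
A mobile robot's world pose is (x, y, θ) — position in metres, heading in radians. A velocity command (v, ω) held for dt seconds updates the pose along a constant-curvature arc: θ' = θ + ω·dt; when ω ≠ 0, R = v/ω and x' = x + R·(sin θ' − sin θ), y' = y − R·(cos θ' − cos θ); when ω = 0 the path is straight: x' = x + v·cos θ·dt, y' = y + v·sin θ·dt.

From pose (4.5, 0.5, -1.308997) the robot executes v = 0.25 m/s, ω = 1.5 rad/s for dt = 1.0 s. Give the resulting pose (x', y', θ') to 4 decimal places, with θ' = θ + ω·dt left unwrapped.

(4.6926, 0.3795, 0.1910)

θ' = -1.3090 + 1.5·1.0 = 0.1910
R = v/ω = 0.25/1.5 = 0.1667
x' = 4.5 + 0.1667·(sin 0.1910 − sin -1.3090) = 4.6926
y' = 0.5 − 0.1667·(cos 0.1910 − cos -1.3090) = 0.3795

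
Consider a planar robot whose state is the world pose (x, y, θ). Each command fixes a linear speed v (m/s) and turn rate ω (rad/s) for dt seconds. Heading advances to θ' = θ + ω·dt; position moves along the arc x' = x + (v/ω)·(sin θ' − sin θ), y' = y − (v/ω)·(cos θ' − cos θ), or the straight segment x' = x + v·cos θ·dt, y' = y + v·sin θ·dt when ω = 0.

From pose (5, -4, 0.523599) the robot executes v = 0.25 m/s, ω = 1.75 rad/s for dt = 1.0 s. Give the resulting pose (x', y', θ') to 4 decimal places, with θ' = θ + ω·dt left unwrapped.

θ' = 0.5236 + 1.75·1.0 = 2.2736
R = v/ω = 0.25/1.75 = 0.1429
x' = 5 + 0.1429·(sin 2.2736 − sin 0.5236) = 5.0376
y' = -4 − 0.1429·(cos 2.2736 − cos 0.5236) = -3.7839

(5.0376, -3.7839, 2.2736)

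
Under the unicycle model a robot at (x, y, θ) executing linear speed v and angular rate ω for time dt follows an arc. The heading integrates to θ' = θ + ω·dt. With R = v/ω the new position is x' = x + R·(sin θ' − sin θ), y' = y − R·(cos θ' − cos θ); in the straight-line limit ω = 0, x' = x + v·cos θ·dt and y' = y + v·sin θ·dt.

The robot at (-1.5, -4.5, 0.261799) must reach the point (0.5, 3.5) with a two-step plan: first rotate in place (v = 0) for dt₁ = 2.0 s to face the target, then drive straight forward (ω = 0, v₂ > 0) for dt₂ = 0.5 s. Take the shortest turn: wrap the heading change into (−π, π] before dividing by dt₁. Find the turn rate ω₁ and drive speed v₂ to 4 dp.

ω₁ = 0.5320, v₂ = 16.4924

heading to target = atan2(3.5−-4.5, 0.5−-1.5) = 1.3258
Δθ = wrap(1.3258 − 0.2618) = 1.0640; ω₁ = Δθ/dt₁ = 0.5320
distance = √((0.5−-1.5)² + (3.5−-4.5)²) = 8.2462; v₂ = distance/dt₂ = 16.4924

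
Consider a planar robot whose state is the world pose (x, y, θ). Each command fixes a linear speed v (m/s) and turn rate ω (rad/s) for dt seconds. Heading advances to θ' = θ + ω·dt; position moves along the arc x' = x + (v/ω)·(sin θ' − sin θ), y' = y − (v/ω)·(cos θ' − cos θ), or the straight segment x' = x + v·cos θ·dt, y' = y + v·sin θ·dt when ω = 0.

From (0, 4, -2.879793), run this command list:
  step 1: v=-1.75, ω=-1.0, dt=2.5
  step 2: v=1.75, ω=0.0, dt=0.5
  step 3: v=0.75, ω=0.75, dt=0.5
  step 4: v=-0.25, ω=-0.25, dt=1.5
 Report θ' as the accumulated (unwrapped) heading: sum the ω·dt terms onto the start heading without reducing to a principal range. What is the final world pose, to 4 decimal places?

(2.3690, 1.9137, -5.3798)

step 1: θ'=-5.3798 (R=1.7500) → pose (1.8274, 1.2265, -5.3798)
step 2: θ'=-5.3798 (straight) → pose (2.3690, 1.9137, -5.3798)
step 3: θ'=-5.0048 (R=1.0000) → pose (2.5411, 2.2444, -5.0048)
step 4: θ'=-5.3798 (R=1.0000) → pose (2.3690, 1.9137, -5.3798)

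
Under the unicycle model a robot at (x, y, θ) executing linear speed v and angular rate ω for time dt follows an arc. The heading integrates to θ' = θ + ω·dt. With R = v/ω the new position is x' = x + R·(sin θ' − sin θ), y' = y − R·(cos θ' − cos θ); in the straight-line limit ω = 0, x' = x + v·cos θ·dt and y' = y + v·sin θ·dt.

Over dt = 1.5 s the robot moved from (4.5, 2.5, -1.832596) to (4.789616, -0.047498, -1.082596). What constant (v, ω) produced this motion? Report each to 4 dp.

v = 1.7500, ω = 0.5000

Δθ = -1.082596 − -1.832596 = 0.750000
ω = Δθ/dt = 0.750000/1.5 = 0.5000
R = −Δy/(cos θ' − cos θ) = 3.5000
v = R·ω = 3.5000·0.5000 = 1.7500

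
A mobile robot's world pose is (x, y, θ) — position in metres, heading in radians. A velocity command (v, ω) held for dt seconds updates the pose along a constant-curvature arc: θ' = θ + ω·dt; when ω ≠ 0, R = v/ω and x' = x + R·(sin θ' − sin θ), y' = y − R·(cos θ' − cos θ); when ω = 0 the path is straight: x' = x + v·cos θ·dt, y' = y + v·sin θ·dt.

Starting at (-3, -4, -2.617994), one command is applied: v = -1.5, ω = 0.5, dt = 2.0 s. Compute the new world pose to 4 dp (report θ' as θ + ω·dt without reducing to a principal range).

θ' = -2.6180 + 0.5·2.0 = -1.6180
R = v/ω = -1.5/0.5 = -3.0000
x' = -3 + -3.0000·(sin -1.6180 − sin -2.6180) = -1.5033
y' = -4 − -3.0000·(cos -1.6180 − cos -2.6180) = -1.5435

(-1.5033, -1.5435, -1.6180)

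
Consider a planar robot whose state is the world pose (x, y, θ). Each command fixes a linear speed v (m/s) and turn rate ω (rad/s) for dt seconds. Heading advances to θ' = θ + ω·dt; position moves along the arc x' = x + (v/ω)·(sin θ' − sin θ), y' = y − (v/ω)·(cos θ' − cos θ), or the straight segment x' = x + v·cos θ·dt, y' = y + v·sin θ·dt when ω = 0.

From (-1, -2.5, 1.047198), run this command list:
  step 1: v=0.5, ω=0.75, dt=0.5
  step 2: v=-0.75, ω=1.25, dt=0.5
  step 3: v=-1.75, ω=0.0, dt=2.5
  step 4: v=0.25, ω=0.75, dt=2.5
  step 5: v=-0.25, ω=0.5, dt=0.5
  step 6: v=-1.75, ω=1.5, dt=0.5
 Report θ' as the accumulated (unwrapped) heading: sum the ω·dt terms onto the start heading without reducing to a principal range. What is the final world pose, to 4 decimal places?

(0.8352, -5.4921, 4.9222)

step 1: θ'=1.4222 (R=0.6667) → pose (-0.9180, -2.2654, 1.4222)
step 2: θ'=2.0472 (R=-0.6000) → pose (-0.8578, -2.6294, 2.0472)
step 3: θ'=2.0472 (straight) → pose (1.1485, -6.5172, 2.0472)
step 4: θ'=3.9222 (R=0.3333) → pose (0.6177, -6.4332, 3.9222)
step 5: θ'=4.1722 (R=-0.5000) → pose (0.6946, -6.3351, 4.1722)
step 6: θ'=4.9222 (R=-1.1667) → pose (0.8352, -5.4921, 4.9222)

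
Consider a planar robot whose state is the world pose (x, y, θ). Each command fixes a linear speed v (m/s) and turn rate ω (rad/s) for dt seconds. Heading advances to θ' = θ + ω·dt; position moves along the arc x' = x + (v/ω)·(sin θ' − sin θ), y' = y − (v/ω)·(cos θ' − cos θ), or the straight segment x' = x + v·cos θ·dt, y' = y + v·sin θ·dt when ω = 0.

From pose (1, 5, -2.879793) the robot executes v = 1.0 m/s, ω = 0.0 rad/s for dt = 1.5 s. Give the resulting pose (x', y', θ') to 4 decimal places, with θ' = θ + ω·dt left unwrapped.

θ' = -2.8798 + 0.0·1.5 = -2.8798
ω = 0 → straight: x' = 1 + 1.0·cos(-2.8798)·1.5 = -0.4489
y' = 5 + 1.0·sin(-2.8798)·1.5 = 4.6118

(-0.4489, 4.6118, -2.8798)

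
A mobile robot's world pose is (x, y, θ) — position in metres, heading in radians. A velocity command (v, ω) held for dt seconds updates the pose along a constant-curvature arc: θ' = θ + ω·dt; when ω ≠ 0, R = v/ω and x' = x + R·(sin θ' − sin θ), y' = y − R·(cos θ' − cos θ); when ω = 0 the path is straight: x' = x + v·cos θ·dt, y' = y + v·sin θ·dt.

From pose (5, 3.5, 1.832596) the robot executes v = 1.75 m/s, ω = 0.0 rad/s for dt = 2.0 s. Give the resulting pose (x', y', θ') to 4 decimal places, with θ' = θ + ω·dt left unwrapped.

(4.0941, 6.8807, 1.8326)

θ' = 1.8326 + 0.0·2.0 = 1.8326
ω = 0 → straight: x' = 5 + 1.75·cos(1.8326)·2.0 = 4.0941
y' = 3.5 + 1.75·sin(1.8326)·2.0 = 6.8807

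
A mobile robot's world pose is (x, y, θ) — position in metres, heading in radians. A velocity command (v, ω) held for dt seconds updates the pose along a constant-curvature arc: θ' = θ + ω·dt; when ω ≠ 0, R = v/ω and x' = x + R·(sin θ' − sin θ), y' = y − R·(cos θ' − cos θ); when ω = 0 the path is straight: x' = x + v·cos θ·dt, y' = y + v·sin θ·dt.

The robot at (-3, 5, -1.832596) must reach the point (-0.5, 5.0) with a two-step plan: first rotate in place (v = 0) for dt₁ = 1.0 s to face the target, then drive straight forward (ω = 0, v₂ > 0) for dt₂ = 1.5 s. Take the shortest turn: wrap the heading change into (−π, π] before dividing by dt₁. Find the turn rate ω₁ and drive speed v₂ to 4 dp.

ω₁ = 1.8326, v₂ = 1.6667

heading to target = atan2(5−5, -0.5−-3) = 0.0000
Δθ = wrap(0.0000 − -1.8326) = 1.8326; ω₁ = Δθ/dt₁ = 1.8326
distance = √((-0.5−-3)² + (5−5)²) = 2.5000; v₂ = distance/dt₂ = 1.6667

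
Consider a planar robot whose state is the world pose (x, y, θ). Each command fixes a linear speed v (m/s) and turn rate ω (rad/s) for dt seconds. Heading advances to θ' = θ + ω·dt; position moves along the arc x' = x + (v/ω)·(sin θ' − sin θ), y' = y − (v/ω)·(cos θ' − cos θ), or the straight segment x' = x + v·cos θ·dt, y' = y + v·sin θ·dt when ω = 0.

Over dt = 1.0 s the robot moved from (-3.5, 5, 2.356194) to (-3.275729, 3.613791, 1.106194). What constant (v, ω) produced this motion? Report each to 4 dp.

v = -1.5000, ω = -1.2500

Δθ = 1.106194 − 2.356194 = -1.250000
ω = Δθ/dt = -1.250000/1.0 = -1.2500
R = −Δy/(cos θ' − cos θ) = 1.2000
v = R·ω = 1.2000·-1.2500 = -1.5000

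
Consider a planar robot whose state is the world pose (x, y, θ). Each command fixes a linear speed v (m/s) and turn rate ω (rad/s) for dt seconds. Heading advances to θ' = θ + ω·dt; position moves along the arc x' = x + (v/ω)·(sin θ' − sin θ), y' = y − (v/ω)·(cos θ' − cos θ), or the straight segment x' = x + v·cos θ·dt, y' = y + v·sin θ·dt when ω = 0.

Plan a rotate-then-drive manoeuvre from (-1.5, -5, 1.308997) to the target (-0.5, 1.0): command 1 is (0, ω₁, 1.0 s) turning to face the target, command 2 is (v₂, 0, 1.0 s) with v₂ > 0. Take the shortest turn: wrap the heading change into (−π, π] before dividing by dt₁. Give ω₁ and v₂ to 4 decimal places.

heading to target = atan2(1−-5, -0.5−-1.5) = 1.4056
Δθ = wrap(1.4056 − 1.3090) = 0.0967; ω₁ = Δθ/dt₁ = 0.0967
distance = √((-0.5−-1.5)² + (1−-5)²) = 6.0828; v₂ = distance/dt₂ = 6.0828

ω₁ = 0.0967, v₂ = 6.0828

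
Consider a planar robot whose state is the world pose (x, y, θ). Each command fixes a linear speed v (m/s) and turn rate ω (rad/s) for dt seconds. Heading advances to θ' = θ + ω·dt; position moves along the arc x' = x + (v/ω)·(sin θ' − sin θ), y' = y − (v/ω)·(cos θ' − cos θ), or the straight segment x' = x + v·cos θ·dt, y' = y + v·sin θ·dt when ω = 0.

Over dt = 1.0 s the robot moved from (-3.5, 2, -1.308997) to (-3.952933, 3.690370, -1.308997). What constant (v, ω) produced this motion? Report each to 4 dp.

v = -1.7500, ω = 0.0000

Δθ = -1.308997 − -1.308997 = 0.000000
ω = Δθ/dt = 0.000000/1.0 = 0.0000
ω = 0 → v = (Δx·cos θ + Δy·sin θ)/dt = -1.7500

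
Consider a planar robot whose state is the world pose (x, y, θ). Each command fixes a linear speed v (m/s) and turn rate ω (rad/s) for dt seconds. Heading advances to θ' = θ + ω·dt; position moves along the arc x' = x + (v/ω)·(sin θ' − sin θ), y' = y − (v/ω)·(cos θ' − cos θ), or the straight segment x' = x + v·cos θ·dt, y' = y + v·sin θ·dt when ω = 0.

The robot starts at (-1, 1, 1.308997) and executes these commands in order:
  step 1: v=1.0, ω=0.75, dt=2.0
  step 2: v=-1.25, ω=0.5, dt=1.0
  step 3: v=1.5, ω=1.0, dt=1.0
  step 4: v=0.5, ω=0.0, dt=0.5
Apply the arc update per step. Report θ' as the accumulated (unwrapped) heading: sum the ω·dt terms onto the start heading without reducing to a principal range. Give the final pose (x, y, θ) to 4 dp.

(-1.8476, 1.3831, 4.3090)

step 1: θ'=2.8090 (R=1.3333) → pose (-1.8526, 2.6054, 2.8090)
step 2: θ'=3.3090 (R=-2.5000) → pose (-0.6198, 2.5033, 3.3090)
step 3: θ'=4.3090 (R=1.5000) → pose (-1.7494, 1.6131, 4.3090)
step 4: θ'=4.3090 (straight) → pose (-1.8476, 1.3831, 4.3090)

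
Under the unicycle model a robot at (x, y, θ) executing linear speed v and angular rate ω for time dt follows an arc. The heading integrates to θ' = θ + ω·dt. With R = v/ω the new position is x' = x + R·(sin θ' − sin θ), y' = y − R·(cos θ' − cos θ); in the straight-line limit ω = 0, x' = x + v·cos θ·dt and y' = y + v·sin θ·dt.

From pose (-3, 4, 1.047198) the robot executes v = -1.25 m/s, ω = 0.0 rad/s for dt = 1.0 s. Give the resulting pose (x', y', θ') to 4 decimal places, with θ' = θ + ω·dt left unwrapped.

(-3.6250, 2.9175, 1.0472)

θ' = 1.0472 + 0.0·1.0 = 1.0472
ω = 0 → straight: x' = -3 + -1.25·cos(1.0472)·1.0 = -3.6250
y' = 4 + -1.25·sin(1.0472)·1.0 = 2.9175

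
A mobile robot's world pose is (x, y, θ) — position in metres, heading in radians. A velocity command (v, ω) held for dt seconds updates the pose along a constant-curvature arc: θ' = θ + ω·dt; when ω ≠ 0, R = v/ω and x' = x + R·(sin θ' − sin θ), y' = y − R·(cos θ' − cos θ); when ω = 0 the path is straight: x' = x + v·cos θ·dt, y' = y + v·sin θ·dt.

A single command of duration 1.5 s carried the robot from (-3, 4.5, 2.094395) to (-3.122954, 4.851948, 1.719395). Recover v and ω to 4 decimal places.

v = 0.2500, ω = -0.2500

Δθ = 1.719395 − 2.094395 = -0.375000
ω = Δθ/dt = -0.375000/1.5 = -0.2500
R = −Δy/(cos θ' − cos θ) = -1.0000
v = R·ω = -1.0000·-0.2500 = 0.2500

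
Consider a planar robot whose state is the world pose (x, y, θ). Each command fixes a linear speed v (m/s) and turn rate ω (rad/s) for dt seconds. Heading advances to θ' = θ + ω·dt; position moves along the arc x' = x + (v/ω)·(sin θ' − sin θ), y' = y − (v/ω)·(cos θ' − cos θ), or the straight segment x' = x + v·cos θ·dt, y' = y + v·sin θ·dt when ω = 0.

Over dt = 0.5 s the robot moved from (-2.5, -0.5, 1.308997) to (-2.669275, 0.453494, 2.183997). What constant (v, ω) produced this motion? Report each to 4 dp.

v = 2.0000, ω = 1.7500

Δθ = 2.183997 − 1.308997 = 0.875000
ω = Δθ/dt = 0.875000/0.5 = 1.7500
R = −Δy/(cos θ' − cos θ) = 1.1429
v = R·ω = 1.1429·1.7500 = 2.0000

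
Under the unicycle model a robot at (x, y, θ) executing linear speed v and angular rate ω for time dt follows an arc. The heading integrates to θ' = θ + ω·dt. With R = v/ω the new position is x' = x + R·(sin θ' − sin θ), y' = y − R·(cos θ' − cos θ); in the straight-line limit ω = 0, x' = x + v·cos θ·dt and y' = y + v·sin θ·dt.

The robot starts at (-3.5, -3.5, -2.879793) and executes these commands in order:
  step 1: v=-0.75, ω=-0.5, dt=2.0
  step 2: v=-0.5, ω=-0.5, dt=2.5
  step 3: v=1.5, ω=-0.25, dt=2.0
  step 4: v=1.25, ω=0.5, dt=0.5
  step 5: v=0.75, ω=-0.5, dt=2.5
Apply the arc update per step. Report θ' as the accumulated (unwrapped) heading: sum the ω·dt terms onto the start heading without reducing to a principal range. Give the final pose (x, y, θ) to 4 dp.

(2.1080, -1.7325, -6.6298)

step 1: θ'=-3.8798 (R=1.5000) → pose (-2.1023, -3.8394, -3.8798)
step 2: θ'=-5.1298 (R=1.0000) → pose (-1.8611, -4.9844, -5.1298)
step 3: θ'=-5.6298 (R=-6.0000) → pose (-0.0236, -2.6526, -5.6298)
step 4: θ'=-5.3798 (R=2.5000) → pose (0.4203, -2.2149, -5.3798)
step 5: θ'=-6.6298 (R=-1.5000) → pose (2.1080, -1.7325, -6.6298)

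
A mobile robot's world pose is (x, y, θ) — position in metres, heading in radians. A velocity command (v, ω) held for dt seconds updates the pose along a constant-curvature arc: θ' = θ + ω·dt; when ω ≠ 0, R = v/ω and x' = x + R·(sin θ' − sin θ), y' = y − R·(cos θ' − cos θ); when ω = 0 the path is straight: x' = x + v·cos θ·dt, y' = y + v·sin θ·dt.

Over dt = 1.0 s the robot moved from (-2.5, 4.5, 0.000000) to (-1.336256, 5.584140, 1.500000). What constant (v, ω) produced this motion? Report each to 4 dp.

v = 1.7500, ω = 1.5000

Δθ = 1.500000 − 0.000000 = 1.500000
ω = Δθ/dt = 1.500000/1.0 = 1.5000
R = Δx/(sin θ' − sin θ) = 1.1667
v = R·ω = 1.1667·1.5000 = 1.7500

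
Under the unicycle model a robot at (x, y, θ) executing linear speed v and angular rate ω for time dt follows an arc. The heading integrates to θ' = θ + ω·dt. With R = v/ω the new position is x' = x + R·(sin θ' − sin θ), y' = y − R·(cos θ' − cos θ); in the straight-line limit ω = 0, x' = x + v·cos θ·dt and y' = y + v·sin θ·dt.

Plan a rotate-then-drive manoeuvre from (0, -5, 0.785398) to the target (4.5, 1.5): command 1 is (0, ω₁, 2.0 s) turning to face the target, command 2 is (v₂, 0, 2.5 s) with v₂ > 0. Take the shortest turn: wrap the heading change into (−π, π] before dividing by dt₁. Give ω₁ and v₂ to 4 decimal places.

ω₁ = 0.0899, v₂ = 3.1623

heading to target = atan2(1.5−-5, 4.5−0) = 0.9653
Δθ = wrap(0.9653 − 0.7854) = 0.1799; ω₁ = Δθ/dt₁ = 0.0899
distance = √((4.5−0)² + (1.5−-5)²) = 7.9057; v₂ = distance/dt₂ = 3.1623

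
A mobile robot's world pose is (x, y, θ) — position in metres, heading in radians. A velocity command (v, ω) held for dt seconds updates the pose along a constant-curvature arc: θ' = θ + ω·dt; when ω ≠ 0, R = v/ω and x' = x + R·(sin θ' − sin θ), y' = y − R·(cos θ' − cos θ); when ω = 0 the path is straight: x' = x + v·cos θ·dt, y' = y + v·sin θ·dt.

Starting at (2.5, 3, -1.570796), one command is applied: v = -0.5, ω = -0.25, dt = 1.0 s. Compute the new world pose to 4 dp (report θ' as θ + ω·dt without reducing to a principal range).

(2.5622, 3.4948, -1.8208)

θ' = -1.5708 + -0.25·1.0 = -1.8208
R = v/ω = -0.5/-0.25 = 2.0000
x' = 2.5 + 2.0000·(sin -1.8208 − sin -1.5708) = 2.5622
y' = 3 − 2.0000·(cos -1.8208 − cos -1.5708) = 3.4948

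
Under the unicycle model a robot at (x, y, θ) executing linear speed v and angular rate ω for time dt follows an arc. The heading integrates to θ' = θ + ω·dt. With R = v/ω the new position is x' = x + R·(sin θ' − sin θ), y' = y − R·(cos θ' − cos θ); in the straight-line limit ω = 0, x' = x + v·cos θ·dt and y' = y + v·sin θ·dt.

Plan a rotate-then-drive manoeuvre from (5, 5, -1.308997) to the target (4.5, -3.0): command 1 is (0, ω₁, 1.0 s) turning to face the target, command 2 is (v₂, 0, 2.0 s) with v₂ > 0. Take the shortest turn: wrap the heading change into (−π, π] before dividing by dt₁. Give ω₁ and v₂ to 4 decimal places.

ω₁ = -0.3242, v₂ = 4.0078

heading to target = atan2(-3−5, 4.5−5) = -1.6332
Δθ = wrap(-1.6332 − -1.3090) = -0.3242; ω₁ = Δθ/dt₁ = -0.3242
distance = √((4.5−5)² + (-3−5)²) = 8.0156; v₂ = distance/dt₂ = 4.0078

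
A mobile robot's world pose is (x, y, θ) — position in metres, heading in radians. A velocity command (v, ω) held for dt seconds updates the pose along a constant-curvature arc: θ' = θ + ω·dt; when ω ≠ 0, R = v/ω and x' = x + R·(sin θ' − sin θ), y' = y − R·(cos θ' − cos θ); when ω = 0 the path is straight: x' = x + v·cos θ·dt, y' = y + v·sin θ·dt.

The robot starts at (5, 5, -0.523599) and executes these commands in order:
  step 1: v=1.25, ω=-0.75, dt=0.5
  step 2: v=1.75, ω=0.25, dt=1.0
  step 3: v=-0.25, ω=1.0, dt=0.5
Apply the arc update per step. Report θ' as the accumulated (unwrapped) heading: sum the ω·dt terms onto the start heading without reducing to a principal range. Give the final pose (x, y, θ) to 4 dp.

(6.6054, 3.4229, -0.1486)

step 1: θ'=-0.8986 (R=-1.6667) → pose (5.4708, 4.5945, -0.8986)
step 2: θ'=-0.6486 (R=7.0000) → pose (6.7195, 3.3749, -0.6486)
step 3: θ'=-0.1486 (R=-0.2500) → pose (6.6054, 3.4229, -0.1486)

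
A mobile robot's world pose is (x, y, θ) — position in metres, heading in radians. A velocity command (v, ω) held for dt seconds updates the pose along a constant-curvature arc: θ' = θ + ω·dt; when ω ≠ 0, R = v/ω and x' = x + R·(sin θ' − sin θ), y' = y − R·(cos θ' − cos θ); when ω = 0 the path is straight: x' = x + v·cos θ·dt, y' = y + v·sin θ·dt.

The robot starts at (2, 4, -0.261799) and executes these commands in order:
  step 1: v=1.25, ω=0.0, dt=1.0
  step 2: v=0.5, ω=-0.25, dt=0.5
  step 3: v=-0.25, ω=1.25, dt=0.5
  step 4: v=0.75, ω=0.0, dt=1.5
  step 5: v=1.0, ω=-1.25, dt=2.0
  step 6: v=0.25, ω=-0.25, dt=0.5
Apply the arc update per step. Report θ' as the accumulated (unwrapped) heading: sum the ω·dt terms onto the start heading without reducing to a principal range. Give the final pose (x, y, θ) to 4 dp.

step 1: θ'=-0.2618 (straight) → pose (3.2074, 3.6765, -0.2618)
step 2: θ'=-0.3868 (R=-2.0000) → pose (3.4442, 3.5969, -0.3868)
step 3: θ'=0.2382 (R=-0.2000) → pose (3.3216, 3.6060, 0.2382)
step 4: θ'=0.2382 (straight) → pose (4.4148, 3.8714, 0.2382)
step 5: θ'=-2.2618 (R=-0.8000) → pose (5.2201, 2.5842, -2.2618)
step 6: θ'=-2.3868 (R=-1.0000) → pose (5.1346, 2.4931, -2.3868)

(5.1346, 2.4931, -2.3868)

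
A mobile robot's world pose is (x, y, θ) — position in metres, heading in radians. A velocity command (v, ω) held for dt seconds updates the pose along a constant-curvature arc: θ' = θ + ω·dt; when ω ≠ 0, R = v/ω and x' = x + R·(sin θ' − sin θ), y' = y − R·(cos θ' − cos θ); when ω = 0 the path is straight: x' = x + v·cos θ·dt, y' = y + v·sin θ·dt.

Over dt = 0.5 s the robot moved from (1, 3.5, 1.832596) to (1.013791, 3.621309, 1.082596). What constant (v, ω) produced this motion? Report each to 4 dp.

v = 0.2500, ω = -1.5000

Δθ = 1.082596 − 1.832596 = -0.750000
ω = Δθ/dt = -0.750000/0.5 = -1.5000
R = −Δy/(cos θ' − cos θ) = -0.1667
v = R·ω = -0.1667·-1.5000 = 0.2500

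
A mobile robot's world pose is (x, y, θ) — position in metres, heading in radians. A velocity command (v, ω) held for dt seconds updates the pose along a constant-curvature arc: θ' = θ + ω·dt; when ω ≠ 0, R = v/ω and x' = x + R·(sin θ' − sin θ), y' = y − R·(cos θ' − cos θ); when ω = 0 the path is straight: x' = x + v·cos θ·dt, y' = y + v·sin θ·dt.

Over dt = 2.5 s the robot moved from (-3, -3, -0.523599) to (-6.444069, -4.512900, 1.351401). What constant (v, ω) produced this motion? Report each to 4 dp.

v = -1.7500, ω = 0.7500

Δθ = 1.351401 − -0.523599 = 1.875000
ω = Δθ/dt = 1.875000/2.5 = 0.7500
R = Δx/(sin θ' − sin θ) = -2.3333
v = R·ω = -2.3333·0.7500 = -1.7500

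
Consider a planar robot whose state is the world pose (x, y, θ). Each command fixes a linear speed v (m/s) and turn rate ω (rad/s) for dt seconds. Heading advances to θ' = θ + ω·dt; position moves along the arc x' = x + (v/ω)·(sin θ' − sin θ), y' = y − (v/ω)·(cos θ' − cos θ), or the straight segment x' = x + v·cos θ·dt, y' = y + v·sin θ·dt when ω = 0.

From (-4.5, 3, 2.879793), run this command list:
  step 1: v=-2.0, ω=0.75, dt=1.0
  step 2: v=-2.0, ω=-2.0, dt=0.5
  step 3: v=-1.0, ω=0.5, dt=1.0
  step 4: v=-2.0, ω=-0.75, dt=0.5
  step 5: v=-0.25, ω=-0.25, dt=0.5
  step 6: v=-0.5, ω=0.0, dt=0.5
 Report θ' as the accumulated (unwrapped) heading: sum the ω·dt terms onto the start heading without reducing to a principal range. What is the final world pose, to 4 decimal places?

step 1: θ'=3.6298 (R=-2.6667) → pose (-2.5590, 3.2207, 3.6298)
step 2: θ'=2.6298 (R=1.0000) → pose (-1.6003, 3.2093, 2.6298)
step 3: θ'=3.1298 (R=-2.0000) → pose (-0.6444, 2.9532, 3.1298)
step 4: θ'=2.7548 (R=2.6667) → pose (0.3301, 2.7564, 2.7548)
step 5: θ'=2.6298 (R=1.0000) → pose (0.4426, 2.7021, 2.6298)
step 6: θ'=2.6298 (straight) → pose (0.6606, 2.5797, 2.6298)

(0.6606, 2.5797, 2.6298)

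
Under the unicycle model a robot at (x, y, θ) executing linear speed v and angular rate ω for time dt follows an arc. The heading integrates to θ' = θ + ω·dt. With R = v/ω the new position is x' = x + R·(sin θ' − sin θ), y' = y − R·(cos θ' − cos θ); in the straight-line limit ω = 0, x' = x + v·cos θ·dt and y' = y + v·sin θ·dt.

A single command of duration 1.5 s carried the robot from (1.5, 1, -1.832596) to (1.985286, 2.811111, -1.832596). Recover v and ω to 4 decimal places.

Δθ = -1.832596 − -1.832596 = 0.000000
ω = Δθ/dt = 0.000000/1.5 = 0.0000
ω = 0 → v = (Δx·cos θ + Δy·sin θ)/dt = -1.2500

v = -1.2500, ω = 0.0000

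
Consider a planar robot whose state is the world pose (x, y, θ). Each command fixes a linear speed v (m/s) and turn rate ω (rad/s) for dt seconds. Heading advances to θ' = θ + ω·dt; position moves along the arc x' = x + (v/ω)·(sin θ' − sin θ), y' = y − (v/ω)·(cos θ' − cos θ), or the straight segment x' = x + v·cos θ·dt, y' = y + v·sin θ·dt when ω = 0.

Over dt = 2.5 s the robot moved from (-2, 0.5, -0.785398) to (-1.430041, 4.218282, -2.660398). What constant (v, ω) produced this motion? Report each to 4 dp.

v = -1.7500, ω = -0.7500

Δθ = -2.660398 − -0.785398 = -1.875000
ω = Δθ/dt = -1.875000/2.5 = -0.7500
R = −Δy/(cos θ' − cos θ) = 2.3333
v = R·ω = 2.3333·-0.7500 = -1.7500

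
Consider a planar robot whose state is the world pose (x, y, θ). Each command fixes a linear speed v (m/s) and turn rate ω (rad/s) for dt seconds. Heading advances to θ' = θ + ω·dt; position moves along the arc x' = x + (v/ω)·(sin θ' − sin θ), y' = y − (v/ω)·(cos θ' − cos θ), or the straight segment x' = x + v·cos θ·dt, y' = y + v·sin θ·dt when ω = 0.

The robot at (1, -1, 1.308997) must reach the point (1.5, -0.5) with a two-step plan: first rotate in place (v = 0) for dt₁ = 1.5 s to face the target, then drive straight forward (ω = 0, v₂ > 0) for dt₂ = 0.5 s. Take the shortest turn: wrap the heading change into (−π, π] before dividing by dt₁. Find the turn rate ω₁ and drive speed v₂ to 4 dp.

ω₁ = -0.3491, v₂ = 1.4142

heading to target = atan2(-0.5−-1, 1.5−1) = 0.7854
Δθ = wrap(0.7854 − 1.3090) = -0.5236; ω₁ = Δθ/dt₁ = -0.3491
distance = √((1.5−1)² + (-0.5−-1)²) = 0.7071; v₂ = distance/dt₂ = 1.4142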